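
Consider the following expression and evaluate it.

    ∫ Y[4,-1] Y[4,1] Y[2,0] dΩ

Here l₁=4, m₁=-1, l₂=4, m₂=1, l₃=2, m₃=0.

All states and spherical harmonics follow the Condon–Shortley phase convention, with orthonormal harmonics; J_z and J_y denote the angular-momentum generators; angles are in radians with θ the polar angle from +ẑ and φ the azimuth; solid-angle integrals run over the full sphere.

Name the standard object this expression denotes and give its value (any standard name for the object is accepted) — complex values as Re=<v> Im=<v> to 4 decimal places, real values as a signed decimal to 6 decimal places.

This is a Gaunt coefficient — the integral of a triple product of spherical harmonics over the sphere.
Rules hold: Σm=0, L=10 even, 0≤2≤8.
N = 9·9·5 = 405
Δ = 6!·2!·2!/11! = 1/13860
Racah Σ t=2..4: t=2:+1/192 t=3:−1/36 t=4:+1/192 = -5/288
⇒ 3j(4 4 2; 0 0 0)² = 20/693, sgn -1
Racah Σ t=3..5: t=3:−1/144 t=4:+1/48 t=5:−1/480 = 17/1440
⇒ 3j(4 4 2; -1 1 0)² = 289/13860, sgn +1
4πI² = N·(3j₀)²·(3jₘ)² = 1445/5929
I = -1·√(0.243717/4π) = -0.13926381

Gaunt coefficient, -0.139264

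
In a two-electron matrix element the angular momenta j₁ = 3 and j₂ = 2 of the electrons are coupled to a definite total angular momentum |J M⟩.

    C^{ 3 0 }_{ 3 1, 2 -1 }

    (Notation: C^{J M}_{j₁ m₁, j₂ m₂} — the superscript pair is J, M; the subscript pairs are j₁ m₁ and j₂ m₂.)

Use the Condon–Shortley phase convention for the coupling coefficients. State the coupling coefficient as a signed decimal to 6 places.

√[7·2!4!2!/9! · 4!2!1!3!3!3!] = √(96/5)
  +(−1)^0/∏(0,2,2,1,2,1)! = 1/8  (running 1/8)
  +(−1)^1/∏(1,1,1,0,3,2)! = -1/12  (running 1/24)
⟨..|..⟩ = √(96/5)·(1/24) = +0.182574

+√(1/30) = +0.182574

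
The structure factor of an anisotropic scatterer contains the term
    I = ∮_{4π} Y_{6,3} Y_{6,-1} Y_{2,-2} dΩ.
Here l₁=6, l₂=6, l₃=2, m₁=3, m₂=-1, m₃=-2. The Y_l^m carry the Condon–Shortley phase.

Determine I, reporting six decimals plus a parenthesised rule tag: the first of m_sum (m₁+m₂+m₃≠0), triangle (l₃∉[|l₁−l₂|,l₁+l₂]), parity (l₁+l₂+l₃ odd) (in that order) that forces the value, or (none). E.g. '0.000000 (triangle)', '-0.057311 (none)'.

Rules hold: Σm=0, L=14 even, 0≤2≤12.
N = 13·13·5 = 845
Δ = 10!·2!·2!/15! = 1/90090
Racah Σ t=4..6: t=4:+1/69120 t=5:−1/14400 t=6:+1/69120 = -7/172800
⇒ 3j(6 6 2; 0 0 0)² = 14/715, sgn -1
Racah Σ t=3..3: t=3:−1/120960 = -1/120960
⇒ 3j(6 6 2; 3 -1 -2)² = 24/1001, sgn -1
4πI² = N·(3j₀)²·(3jₘ)² = 48/121
I = +1·√(0.396694/4π) = 0.17767364
No selection rule forces the value: the integral is nonzero (none).

0.177674 (none)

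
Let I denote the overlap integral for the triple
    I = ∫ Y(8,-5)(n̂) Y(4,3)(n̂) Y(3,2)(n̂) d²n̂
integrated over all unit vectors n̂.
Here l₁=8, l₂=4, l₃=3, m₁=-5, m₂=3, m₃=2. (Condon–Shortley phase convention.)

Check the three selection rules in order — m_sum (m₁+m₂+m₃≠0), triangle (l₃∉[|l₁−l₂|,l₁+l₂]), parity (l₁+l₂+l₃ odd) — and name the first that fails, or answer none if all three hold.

triangle

Σmᵢ = 0  ✓
l₃∈[|l₁−l₂|,l₁+l₂]=[4,12] required, l₃=3 fails  ✗
Σlᵢ = 15 ⇒ odd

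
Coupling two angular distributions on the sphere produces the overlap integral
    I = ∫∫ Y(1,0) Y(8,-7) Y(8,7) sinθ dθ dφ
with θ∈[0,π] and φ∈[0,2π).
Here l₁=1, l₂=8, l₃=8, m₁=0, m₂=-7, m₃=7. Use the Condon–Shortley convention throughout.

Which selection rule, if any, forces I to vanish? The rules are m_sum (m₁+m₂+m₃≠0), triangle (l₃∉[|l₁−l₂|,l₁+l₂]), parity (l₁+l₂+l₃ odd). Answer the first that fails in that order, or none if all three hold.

parity

Σmᵢ = 0  ✓
l₃∈[|l₁−l₂|,l₁+l₂]=[7,9], have l₃=8  ✓
Σlᵢ = 17 ⇒ odd  ✗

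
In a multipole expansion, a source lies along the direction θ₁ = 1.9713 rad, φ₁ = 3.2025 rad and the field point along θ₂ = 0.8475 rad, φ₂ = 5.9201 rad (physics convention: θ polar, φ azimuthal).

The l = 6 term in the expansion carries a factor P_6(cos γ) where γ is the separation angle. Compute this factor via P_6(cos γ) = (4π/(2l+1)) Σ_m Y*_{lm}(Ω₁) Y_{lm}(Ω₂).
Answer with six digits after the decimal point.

Summing Y*_{l m}(θ₁,φ₁)·Y_{l m}(θ₂,φ₂) over m ∈ [−6, 6]; prefactor 4π/(2·6+1) = 0.966644:
  term(m=-6) = -0.02088 + 0.01421j   from Y*(Ω₁)=0.27512 + 0.10527j, Y(Ω₂)=-0.04895 + 0.07037j
  term(m=-5) = -0.05913 + 0.09662j   from Y*(Ω₁)=0.41216 + 0.12955j, Y(Ω₂)=-0.06350 + 0.25438j
  term(m=-4) = -0.00926 + 0.07360j   from Y*(Ω₁)=0.16734 + 0.04159j, Y(Ω₂)=0.05084 + 0.42721j
  term(m=-3) = -0.02561 - 0.08313j   from Y*(Ω₁)=-0.25896 - 0.04785j, Y(Ω₂)=0.15297 + 0.29273j
  term(m=-2) = 0.01799 + 0.02039j   from Y*(Ω₁)=-0.26691 - 0.03268j, Y(Ω₂)=-0.07561 - 0.06715j
  term(m=-1) = -0.05994 - 0.02705j   from Y*(Ω₁)=0.17750 + 0.01082j, Y(Ω₂)=-0.34570 - 0.13134j
  term(m=+0) = -0.00059 + 0.00000j   from Y*(Ω₁)=0.28566 + 0.00000j, Y(Ω₂)=-0.00208 + 0.00000j
  term(m=+1) = -0.05994 + 0.02705j   from Y*(Ω₁)=-0.17750 + 0.01082j, Y(Ω₂)=0.34570 - 0.13134j
  term(m=+2) = 0.01799 - 0.02039j   from Y*(Ω₁)=-0.26691 + 0.03268j, Y(Ω₂)=-0.07561 + 0.06715j
  term(m=+3) = -0.02561 + 0.08313j   from Y*(Ω₁)=0.25896 - 0.04785j, Y(Ω₂)=-0.15297 + 0.29273j
  term(m=+4) = -0.00926 - 0.07360j   from Y*(Ω₁)=0.16734 - 0.04159j, Y(Ω₂)=0.05084 - 0.42721j
  term(m=+5) = -0.05913 - 0.09662j   from Y*(Ω₁)=-0.41216 + 0.12955j, Y(Ω₂)=0.06350 + 0.25438j
  term(m=+6) = -0.02088 - 0.01421j   from Y*(Ω₁)=0.27512 - 0.10527j, Y(Ω₂)=-0.04895 - 0.07037j
Σ over m = -0.31424 + 0.00000j; ×(4π/13) → -0.30375 + 0.00000j. Real part: -0.303754

-0.303754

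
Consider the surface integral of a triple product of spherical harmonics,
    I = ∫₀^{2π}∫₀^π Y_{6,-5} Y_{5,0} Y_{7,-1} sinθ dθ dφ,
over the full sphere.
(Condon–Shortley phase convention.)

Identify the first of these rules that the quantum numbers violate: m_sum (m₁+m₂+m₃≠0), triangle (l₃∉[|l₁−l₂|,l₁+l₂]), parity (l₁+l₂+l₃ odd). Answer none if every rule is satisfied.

m_sum

m₁+m₂+m₃ = -5 + 0 − 1 = -6  ✗
triangle: |6−5|=1 ≤ l₃=7 ≤ 6+5=11
parity: l₁+l₂+l₃ = 18 is even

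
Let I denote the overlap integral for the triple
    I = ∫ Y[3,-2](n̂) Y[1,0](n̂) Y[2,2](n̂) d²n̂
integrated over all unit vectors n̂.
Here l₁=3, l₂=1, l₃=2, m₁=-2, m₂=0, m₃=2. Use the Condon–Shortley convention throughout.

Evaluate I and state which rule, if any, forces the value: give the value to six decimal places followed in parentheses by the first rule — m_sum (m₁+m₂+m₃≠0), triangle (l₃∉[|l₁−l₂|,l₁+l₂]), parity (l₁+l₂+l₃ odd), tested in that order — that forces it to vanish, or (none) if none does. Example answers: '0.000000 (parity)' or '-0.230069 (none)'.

0.184674 (none)

Rules hold: Σm=0, L=6 even, 2≤2≤4.
N = 7·3·5 = 105
Δ = 2!·4!·0!/7! = 1/105
Racah Σ t=1..1: t=1:−1/4 = -1/4
⇒ 3j(3 1 2; 0 0 0)² = 3/35, sgn -1
Racah Σ t=1..1: t=1:−1/24 = -1/24
⇒ 3j(3 1 2; -2 0 2)² = 1/21, sgn -1
4πI² = N·(3j₀)²·(3jₘ)² = 3/7
I = +1·√(0.428571/4π) = 0.18467439
No selection rule forces the value: the integral is nonzero (none).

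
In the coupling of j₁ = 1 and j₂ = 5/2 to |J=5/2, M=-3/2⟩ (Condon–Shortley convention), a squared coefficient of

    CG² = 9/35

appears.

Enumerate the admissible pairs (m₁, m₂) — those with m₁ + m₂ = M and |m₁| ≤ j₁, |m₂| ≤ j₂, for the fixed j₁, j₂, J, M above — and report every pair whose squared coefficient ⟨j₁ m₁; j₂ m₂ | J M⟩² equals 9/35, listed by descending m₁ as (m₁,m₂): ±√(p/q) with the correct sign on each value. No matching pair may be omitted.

Admissible pairs with m₁+m₂ = M = -3/2: (-1,-1/2), (0,-3/2), (1,-5/2)
  (m₁,m₂)=(1,-5/2): CG² = 2/7, CG = +√(2/7)
  (m₁,m₂)=(0,-3/2): CG² = 9/35, CG = +√(9/35)   ← matches the target
  (m₁,m₂)=(-1,-1/2): CG² = 16/35, CG = −√(16/35)
Pairs with CG² = 9/35: (0,-3/2): +√(9/35)

(0,-3/2): +√(9/35)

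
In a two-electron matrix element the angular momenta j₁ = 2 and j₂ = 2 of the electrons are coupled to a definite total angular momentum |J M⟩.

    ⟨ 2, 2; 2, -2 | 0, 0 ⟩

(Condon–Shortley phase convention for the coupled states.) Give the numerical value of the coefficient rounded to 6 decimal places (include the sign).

+0.447214

j₁+j₂−J=4  J+j₁−j₂=0  J−j₁+j₂=0  j₁+j₂+J+1=5
(j₁±m₁, j₂±m₂, J±M) = (4,0,0,4,0,0)
P² = 576/5
sum k=0..0:
  [0] +1/24 = 1/24
S = 1/24
C² = P²·S² = 1/5 ; C = +0.447214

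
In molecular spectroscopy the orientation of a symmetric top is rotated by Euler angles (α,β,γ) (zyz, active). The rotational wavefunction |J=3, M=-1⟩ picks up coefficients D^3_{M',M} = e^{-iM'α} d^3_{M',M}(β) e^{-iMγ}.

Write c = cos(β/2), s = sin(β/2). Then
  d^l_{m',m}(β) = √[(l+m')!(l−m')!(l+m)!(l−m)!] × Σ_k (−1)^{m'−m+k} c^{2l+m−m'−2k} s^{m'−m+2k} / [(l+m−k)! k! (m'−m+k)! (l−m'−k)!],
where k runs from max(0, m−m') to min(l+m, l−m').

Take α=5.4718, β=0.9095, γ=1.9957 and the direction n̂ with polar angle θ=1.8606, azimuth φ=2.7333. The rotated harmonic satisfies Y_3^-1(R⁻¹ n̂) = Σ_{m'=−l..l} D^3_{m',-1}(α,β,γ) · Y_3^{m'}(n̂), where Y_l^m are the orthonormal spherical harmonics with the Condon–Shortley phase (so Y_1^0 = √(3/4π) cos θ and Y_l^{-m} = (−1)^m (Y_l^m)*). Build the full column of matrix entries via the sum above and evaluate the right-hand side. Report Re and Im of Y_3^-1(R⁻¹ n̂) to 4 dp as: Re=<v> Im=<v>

Re=-0.1917 Im=-0.3999

Need the full column D^3_{m',-1} for m'=−3..3 at α=5.4718, β=0.9095, γ=1.9957.
cos(β/2)=0.898371, sin(β/2)=0.439238
d^3_{-3,-1}: single k=2 term ⇒ +0.486707;  D = +0.440669-0.206628i
d^3_{-2,-1}: k∈[1..2] ⇒ +0.812789 -0.388594 = +0.424195;  D = +0.395038+0.154553i
d^3_{-1,-1}: k∈[0..2] ⇒ +0.525695 -1.005338 +0.180244 = -0.299398;  D = -0.112853-0.277315i
d^3_{0,-1}: k∈[0..2] ⇒ -0.890366 +0.638525 -0.050880 = -0.302721;  D = +0.124792-0.275802i
d^3_{1,-1}: k∈[0..2] ⇒ +0.754003 -0.240326 +0.007181 = +0.520859;  D = -0.491989+0.171000i
d^3_{2,-1}: k∈[0..1] ⇒ -0.388594 +0.046447 = -0.342147;  D = +0.303975+0.157048i
d^3_{3,-1}: single k=0 term ⇒ +0.116347;  D = -0.032436-0.111734i
Y_3^{m'}(θ=1.8606,φ=2.7333) and Σ D·Y over m':
  (+0.4407-0.2066i)·(-0.1245-0.3454i)  (+0.3950+0.1546i)·(-0.1836-0.1955i)  (-0.1129-0.2773i)·(+0.1682+0.0728i)  (+0.1248-0.2758i)·(+0.2764+0.0000i)  (-0.4920+0.1710i)·(-0.1682+0.0728i)  (+0.3040+0.1570i)·(-0.1836+0.1955i)  (-0.0324-0.1117i)·(+0.1245-0.3454i)
Y_3^-1(R⁻¹ n̂) = -0.191732-0.399856i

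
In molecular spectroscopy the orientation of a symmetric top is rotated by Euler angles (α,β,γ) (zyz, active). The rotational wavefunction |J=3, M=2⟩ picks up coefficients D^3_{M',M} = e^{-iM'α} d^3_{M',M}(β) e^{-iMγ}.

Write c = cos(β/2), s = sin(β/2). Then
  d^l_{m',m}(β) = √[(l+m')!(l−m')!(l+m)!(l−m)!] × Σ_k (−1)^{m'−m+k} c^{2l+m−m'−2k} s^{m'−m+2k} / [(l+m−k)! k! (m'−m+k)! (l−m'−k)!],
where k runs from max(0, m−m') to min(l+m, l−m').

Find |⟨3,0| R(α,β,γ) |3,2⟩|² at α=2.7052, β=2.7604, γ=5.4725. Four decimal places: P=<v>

D^3_{0,2}(2.7052,2.7604,5.4725) = e^{-i·0·2.7052}·d^3_{0,2}(2.7604)·e^{-i·2·5.4725}. Compute d first:
With c≡cos(β/2)=0.189444 and s≡sin(β/2)=0.981891, N=[6·6·120·1]^{1/2}=65.726707
The bounds max(0,m−m')=2 and min(l+m,l−m')=3 give 2 terms
  k=2: (−1)^0·65.7267/(12)·0.1894^4·0.9819^2 = +0.006802
  k=3: (−1)^1·65.7267/(12)·0.1894^2·0.9819^4 = -0.182717
d^3_{0,2}(2.7604) = +0.006802 -0.182717 = -0.175915
|D^3_{0,2}|² = |d^3_{0,2}(β)|² = (-0.175915)² = 0.030946 (the z-rotation phases have unit modulus)

P=0.0309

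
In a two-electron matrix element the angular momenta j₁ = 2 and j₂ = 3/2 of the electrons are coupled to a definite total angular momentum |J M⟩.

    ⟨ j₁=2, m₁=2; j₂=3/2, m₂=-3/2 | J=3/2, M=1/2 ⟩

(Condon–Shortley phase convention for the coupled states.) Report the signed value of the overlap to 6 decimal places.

√[4·2!2!1!/6! · 4!0!0!3!2!1!] = √(32/5)
  +(−1)^0/∏(0,2,0,0,2,1)! = 1/4  (running 1/4)
⟨..|..⟩ = √(32/5)·(1/4) = +0.632456

+0.632456  (= +√(2/5))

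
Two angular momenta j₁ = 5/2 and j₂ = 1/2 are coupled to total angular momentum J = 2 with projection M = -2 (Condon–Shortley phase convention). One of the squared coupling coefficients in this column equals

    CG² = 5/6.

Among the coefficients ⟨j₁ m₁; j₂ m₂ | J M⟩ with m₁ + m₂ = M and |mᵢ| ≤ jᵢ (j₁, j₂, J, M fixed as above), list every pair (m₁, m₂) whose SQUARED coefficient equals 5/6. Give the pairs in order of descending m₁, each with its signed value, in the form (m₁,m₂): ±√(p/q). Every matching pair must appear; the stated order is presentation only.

Admissible pairs with m₁+m₂ = M = -2: (-5/2,1/2), (-3/2,-1/2)
  (m₁,m₂)=(-3/2,-1/2): CG² = 1/6, CG = +√(1/6)
  (m₁,m₂)=(-5/2,1/2): CG² = 5/6, CG = −√(5/6)   ← matches the target
Pairs with CG² = 5/6: (-5/2,1/2): −√(5/6)

(-5/2,1/2): −√(5/6)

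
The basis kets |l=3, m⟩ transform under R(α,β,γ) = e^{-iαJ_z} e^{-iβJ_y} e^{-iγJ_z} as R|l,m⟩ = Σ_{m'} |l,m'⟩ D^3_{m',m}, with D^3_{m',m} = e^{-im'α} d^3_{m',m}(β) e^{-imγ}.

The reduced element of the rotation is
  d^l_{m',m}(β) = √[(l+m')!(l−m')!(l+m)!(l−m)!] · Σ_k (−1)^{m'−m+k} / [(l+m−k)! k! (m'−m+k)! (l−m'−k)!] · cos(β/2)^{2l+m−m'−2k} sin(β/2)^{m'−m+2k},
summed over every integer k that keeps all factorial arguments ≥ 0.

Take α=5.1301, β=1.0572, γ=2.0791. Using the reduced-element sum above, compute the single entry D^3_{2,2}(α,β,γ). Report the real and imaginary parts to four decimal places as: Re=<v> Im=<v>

First d^3_{2,2}(β=1.0572), then the phase factors e^{-i(2)α} and e^{-i(2)γ}:
With c≡cos(β/2)=0.863514 and s≡sin(β/2)=0.504325, N=[120·1·120·1]^{1/2}=120.000000
k∈{0,1} keeps every argument non-negative
  k=0: (−1)^0·120.0000/(120)·0.8635^6·0.5043^0 = +0.414588
  k=1: (−1)^1·120.0000/(24)·0.8635^4·0.5043^2 = -0.707080
d^3_{2,2}(1.0572) = +0.414588 -0.707080 = -0.292492
Attach z-rotation phases: D = e^{-i(2)(5.1301)}·(-0.292492)·e^{-i(2)(2.0791)} = +0.081178+0.281001i

Re=0.0812 Im=0.2810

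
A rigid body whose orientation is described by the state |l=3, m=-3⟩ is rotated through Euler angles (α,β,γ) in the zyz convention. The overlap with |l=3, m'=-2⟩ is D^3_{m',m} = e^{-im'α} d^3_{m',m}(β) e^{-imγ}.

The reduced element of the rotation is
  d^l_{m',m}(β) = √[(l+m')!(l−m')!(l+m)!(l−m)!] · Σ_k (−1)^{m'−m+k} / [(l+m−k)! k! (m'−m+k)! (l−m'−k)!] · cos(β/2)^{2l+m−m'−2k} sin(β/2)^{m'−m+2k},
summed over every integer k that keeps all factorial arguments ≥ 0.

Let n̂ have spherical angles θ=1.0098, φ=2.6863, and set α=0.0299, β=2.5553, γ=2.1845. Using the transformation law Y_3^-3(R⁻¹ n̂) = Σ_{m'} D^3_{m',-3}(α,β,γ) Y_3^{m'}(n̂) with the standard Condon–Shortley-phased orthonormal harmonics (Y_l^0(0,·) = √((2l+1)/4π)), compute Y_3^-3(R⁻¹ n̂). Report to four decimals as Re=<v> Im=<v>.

Need the full column D^3_{m',-3} for m'=−3..3 at α=0.0299, β=2.5553, γ=2.1845.
cos(β/2)=0.288966, sin(β/2)=0.957339
d^3_{-3,-3}: single k=0 term ⇒ +0.000582;  D = +0.000545+0.000205i
d^3_{-2,-3}: single k=0 term ⇒ -0.004725;  D = -0.004470-0.001532i
d^3_{-1,-3}: single k=0 term ⇒ +0.024749;  D = +0.023642+0.007319i
d^3_{0,-3}: single k=0 term ⇒ -0.094679;  D = -0.091241-0.025282i
d^3_{1,-3}: single k=0 term ⇒ +0.271645;  D = +0.263833+0.064680i
d^3_{2,-3}: single k=0 term ⇒ -0.569183;  D = -0.556617-0.118938i
d^3_{3,-3}: single k=0 term ⇒ +0.769832;  D = +0.757309+0.138288i
Y_3^{m'}(θ=1.0098,φ=2.6863) and Σ D·Y over m':
  (+0.0005+0.0002i)·(-0.0515-0.2480i)  (-0.0045-0.0015i)·(+0.2391+0.3079i)  (+0.0236+0.0073i)·(-0.1021-0.0500i)  (-0.0912-0.0253i)·(-0.3146+0.0000i)  (+0.2638+0.0647i)·(+0.1021-0.0500i)  (-0.5566-0.1189i)·(+0.2391-0.3079i)  (+0.7573+0.1383i)·(+0.0515-0.2480i)
Y_3^-3(R⁻¹ n̂) = -0.040124-0.040162i

Re=-0.0401 Im=-0.0402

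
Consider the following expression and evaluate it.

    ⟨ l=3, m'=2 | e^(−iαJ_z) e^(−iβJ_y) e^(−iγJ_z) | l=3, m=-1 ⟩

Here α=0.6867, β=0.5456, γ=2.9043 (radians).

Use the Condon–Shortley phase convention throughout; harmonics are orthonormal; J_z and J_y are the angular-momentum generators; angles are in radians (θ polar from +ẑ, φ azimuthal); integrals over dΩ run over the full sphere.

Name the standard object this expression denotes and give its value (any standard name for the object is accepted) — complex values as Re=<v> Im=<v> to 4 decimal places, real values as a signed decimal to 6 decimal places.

This is a Wigner D-matrix element — the rotation-matrix element ⟨l m'| R(α,β,γ) |l m⟩ in the angular-momentum basis.
First d^3_{2,-1}(β=0.5456), then the phase factors e^{-i(2)α} and e^{-i(-1)γ}:
Half-angle: c=0.963020, s=0.269429. N=√(120·1·2·24)=75.894664
The bounds max(0,m−m')=0 and min(l+m,l−m')=1 give 2 terms
  k=0: (−1)^3·75.8947/(12)·0.9630^3·0.2694^3 = -0.110476
  k=1: (−1)^4·75.8947/(24)·0.9630^1·0.2694^5 = +0.004324
d^3_{2,-1}(0.5456) = -0.110476 +0.004324 = -0.106153
D = (+0.196117-0.980581i)·(-0.106153)·(-0.971978+0.235072i) = -0.004234-0.106068i

Wigner D-matrix element, Re=-0.0042 Im=-0.1061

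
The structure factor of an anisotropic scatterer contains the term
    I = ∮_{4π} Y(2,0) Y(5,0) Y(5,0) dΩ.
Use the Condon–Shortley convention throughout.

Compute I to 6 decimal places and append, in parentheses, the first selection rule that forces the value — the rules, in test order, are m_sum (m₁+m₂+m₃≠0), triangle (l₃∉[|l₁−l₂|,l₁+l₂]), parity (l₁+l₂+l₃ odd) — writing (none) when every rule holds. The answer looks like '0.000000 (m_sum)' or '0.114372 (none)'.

Checks pass: Σm=0; 12 even; l₃=5∈[3,7].
(2·2+1)(2·5+1)(2·5+1) = 605
Δ: 2! 2! 8! / 13! → 1/38610
sum: t=0:+1/2880 t=1:−1/576 t=2:+1/2880 = -1/960
3j²(2 5 5; 0 0 0) = Δ·Π!·Σ² = 10/429  (sign +1)
(m-triple is (0,0,0) — same symbol as above.)
combine: 4πI² = 605·10/429·10/429 = 500/1521
take √, sign +1: I = 0.16173926
No selection rule forces the value: the integral is nonzero (none).

0.161739 (none)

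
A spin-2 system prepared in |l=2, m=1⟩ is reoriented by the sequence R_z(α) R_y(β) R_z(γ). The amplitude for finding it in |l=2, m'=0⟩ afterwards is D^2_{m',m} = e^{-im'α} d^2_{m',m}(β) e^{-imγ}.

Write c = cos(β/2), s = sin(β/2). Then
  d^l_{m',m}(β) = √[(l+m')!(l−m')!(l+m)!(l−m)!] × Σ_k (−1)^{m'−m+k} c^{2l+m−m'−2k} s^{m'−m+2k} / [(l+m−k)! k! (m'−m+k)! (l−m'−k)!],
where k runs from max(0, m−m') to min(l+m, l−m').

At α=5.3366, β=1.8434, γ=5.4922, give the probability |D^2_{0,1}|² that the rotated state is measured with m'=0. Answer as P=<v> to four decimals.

P=0.1009

Split into d^2_{0,1}(β=1.8434) × two z-phases.
With c≡cos(β/2)=0.604467 and s≡sin(β/2)=0.796630, N=[2·2·6·1]^{1/2}=4.898979
Admissible k: 1..2 (factorial args all ≥0)
  k=1: (−1)^0·4.8990/(2)·0.6045^3·0.7966^1 = +0.430973
  k=2: (−1)^1·4.8990/(2)·0.6045^1·0.7966^3 = -0.748546
d^2_{0,1}(1.8434) = +0.430973 -0.748546 = -0.317574
|D^2_{0,1}|² = |d^2_{0,1}(β)|² = (-0.317574)² = 0.100853 (the z-rotation phases have unit modulus)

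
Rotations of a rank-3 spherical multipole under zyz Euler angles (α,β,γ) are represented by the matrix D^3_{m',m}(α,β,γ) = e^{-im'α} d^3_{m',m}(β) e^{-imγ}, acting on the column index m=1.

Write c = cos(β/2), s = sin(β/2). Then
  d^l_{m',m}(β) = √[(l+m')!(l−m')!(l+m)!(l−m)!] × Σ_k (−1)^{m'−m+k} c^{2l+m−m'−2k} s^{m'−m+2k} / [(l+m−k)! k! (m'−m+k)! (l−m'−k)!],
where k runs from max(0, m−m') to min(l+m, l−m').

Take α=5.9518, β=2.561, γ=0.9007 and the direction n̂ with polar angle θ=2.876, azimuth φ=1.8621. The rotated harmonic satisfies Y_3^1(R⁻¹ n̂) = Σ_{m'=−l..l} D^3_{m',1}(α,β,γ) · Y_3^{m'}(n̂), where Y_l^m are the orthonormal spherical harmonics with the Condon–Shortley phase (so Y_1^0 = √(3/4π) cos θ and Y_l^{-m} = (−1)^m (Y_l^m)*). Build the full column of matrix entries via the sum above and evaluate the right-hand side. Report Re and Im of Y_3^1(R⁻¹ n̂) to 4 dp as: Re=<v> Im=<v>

Need the full column D^3_{m',1} for m'=−3..3 at α=5.9518, β=2.5610, γ=0.9007.
cos(β/2)=0.286236, sin(β/2)=0.958159
d^3_{-3,1}: single k=4 term ⇒ +0.267452;  D = -0.085161-0.253531i
d^3_{-2,1}: k∈[3..4] ⇒ +0.130472 -0.730992 = -0.600520;  D = -0.004399+0.600504i
d^3_{-1,1}: k∈[2..4] ⇒ +0.036976 -0.552446 +0.773795 = +0.258326;  D = +0.085834-0.243648i
d^3_{0,1}: k∈[1..3] ⇒ +0.006378 -0.214387 +0.800762 = +0.592752;  D = +0.368136-0.464577i
d^3_{1,1}: k∈[0..2] ⇒ +0.000550 -0.049302 +0.414334 = +0.365582;  D = +0.307919-0.197069i
d^3_{2,1}: k∈[0..1] ⇒ -0.005822 +0.130472 = +0.124650;  D = +0.121138-0.029379i
d^3_{3,1}: single k=0 term ⇒ +0.023868;  D = +0.023764+0.002227i
Y_3^{m'}(θ=2.876,φ=1.8621) and Σ D·Y over m':
  (-0.0852-0.2535i)·(+0.0058+0.0048i)  (-0.0044+0.6005i)·(+0.0567-0.0374i)  (+0.0858-0.2436i)·(-0.0891-0.2970i)  (+0.3681-0.4646i)·(-0.5961+0.0000i)  (+0.3079-0.1971i)·(+0.0891-0.2970i)  (+0.1211-0.0294i)·(+0.0567+0.0374i)  (+0.0238+0.0022i)·(-0.0058+0.0048i)
Y_3^1(R⁻¹ n̂) = -0.299831+0.199462i

Re=-0.2998 Im=0.1995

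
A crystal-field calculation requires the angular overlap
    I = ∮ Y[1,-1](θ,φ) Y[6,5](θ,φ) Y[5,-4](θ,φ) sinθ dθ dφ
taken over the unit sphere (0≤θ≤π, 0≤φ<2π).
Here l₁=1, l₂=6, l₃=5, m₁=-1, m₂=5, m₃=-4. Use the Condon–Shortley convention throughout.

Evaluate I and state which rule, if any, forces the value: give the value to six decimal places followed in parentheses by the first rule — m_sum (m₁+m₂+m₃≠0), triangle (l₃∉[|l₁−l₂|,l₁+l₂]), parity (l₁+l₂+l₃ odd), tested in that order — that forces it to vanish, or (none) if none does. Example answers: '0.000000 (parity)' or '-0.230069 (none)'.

m-sum 0 ✓  L=12 even ✓  5≤5≤7 ✓
Π(2lᵢ+1) = 3×13×11 = 429
triangle coeff Δ(1,6,5) = 1/858
Σ_t [1,1]: t=1:−1/14400 = -1/14400
(3j)²=6/143 [(1 6 5; 0 0 0)], sign=+1
Σ_t [2,2]: t=2:+1/725760 = 1/725760
(3j)²=5/78 [(1 6 5; -1 5 -4)], sign=-1
⇒ 4πI² = 15/13
I = (-1)√(15/13/(4π)) = -0.30301841
No selection rule forces the value: the integral is nonzero (none).

-0.303018 (none)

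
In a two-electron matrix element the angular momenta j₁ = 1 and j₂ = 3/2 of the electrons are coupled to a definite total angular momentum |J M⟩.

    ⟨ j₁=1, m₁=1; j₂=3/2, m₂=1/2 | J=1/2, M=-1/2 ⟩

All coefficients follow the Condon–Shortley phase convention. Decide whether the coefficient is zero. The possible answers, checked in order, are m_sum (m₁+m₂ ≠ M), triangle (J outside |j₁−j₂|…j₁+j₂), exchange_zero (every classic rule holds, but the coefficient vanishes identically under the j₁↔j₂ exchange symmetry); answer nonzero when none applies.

m-sum: m₁+m₂ = 1+1/2 = 3/2, M = -1/2  ✗ ⇒ coefficient is 0

m_sum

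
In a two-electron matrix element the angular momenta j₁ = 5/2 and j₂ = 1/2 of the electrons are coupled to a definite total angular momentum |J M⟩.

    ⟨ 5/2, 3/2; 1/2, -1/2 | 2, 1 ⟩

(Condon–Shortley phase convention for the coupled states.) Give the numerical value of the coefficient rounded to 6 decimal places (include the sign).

+√(2/3) = +0.816497

triangle: 1!×4!×0!/6! = 24/720
(j±m)!: 4!×1!×0!×1!×3!×1! = 144
prefactor² = (2J+1)×Δ×N² = 24
  k=0: +1/(0!×1!×1!×0!×3!×0!) = 1/6
Σ = 1/6  ⇒  CG² = 24×(1/6)² = 2/3
CG = +√(2/3) = +0.816497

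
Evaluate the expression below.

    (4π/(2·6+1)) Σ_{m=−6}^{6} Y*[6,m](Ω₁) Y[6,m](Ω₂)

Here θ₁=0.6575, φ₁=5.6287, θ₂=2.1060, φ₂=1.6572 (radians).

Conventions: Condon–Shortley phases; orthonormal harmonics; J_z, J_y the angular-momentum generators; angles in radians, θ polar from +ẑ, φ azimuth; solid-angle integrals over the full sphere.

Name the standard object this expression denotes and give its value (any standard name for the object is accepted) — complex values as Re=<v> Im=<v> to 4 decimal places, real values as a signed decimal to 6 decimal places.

This sum is the spherical-harmonic addition theorem: it equals the Legendre polynomial P_l(cos γ) of the angle γ between the two directions.
Addition theorem: P_6(cos γ) = (4π/13) Σ_m Y*_{lm}(Ω₁) Y_{lm}(Ω₂), m = −6…6:
  [-6]  conj(Y_{6,-6})(Ω₁) = -0.01780 + 0.01780j ; Y_{6,-6}(Ω₂) = -0.16995 + 0.09695j ; Δ = 0.00130 - 0.00475j
  [-5]  conj(Y_{6,-5})(Ω₁) = -0.11196 + 0.01473j ; Y_{6,-5}(Ω₂) = 0.16827 + 0.36496j ; Δ = -0.02422 - 0.03838j
  [-4]  conj(Y_{6,-4})(Ω₁) = -0.25393 - 0.14662j ; Y_{6,-4}(Ω₂) = 0.34203 - 0.12316j ; Δ = -0.10491 - 0.01888j
  [-3]  conj(Y_{6,-3})(Ω₁) = -0.17525 - 0.42313j ; Y_{6,-3}(Ω₂) = 0.00752 + 0.02835j ; Δ = 0.01068 - 0.00815j
  [-2]  conj(Y_{6,-2})(Ω₁) = 0.08425 - 0.31440j ; Y_{6,-2}(Ω₂) = 0.34404 - 0.06005j ; Δ = 0.01011 - 0.11323j
  [-1]  conj(Y_{6,-1})(Ω₁) = -0.13318 + 0.10219j ; Y_{6,-1}(Ω₂) = -0.00890 - 0.10276j ; Δ = 0.01169 + 0.01278j
  [+0]  conj(Y_{6,0})(Ω₁) = -0.38474 + 0.00000j ; Y_{6,0}(Ω₂) = 0.32196 + 0.00000j ; Δ = -0.12387 + 0.00000j
  [+1]  conj(Y_{6,1})(Ω₁) = 0.13318 + 0.10219j ; Y_{6,1}(Ω₂) = 0.00890 - 0.10276j ; Δ = 0.01169 - 0.01278j
  [+2]  conj(Y_{6,2})(Ω₁) = 0.08425 + 0.31440j ; Y_{6,2}(Ω₂) = 0.34404 + 0.06005j ; Δ = 0.01011 + 0.11323j
  [+3]  conj(Y_{6,3})(Ω₁) = 0.17525 - 0.42313j ; Y_{6,3}(Ω₂) = -0.00752 + 0.02835j ; Δ = 0.01068 + 0.00815j
  [+4]  conj(Y_{6,4})(Ω₁) = -0.25393 + 0.14662j ; Y_{6,4}(Ω₂) = 0.34203 + 0.12316j ; Δ = -0.10491 + 0.01888j
  [+5]  conj(Y_{6,5})(Ω₁) = 0.11196 + 0.01473j ; Y_{6,5}(Ω₂) = -0.16827 + 0.36496j ; Δ = -0.02422 + 0.03838j
  [+6]  conj(Y_{6,6})(Ω₁) = -0.01780 - 0.01780j ; Y_{6,6}(Ω₂) = -0.16995 - 0.09695j ; Δ = 0.00130 + 0.00475j
Accumulated sum -0.31458 - 0.00000j; after 4π/(2l+1) scaling, -0.30409 - 0.00000j ⇒ P_6 = -0.304090

Legendre polynomial (addition theorem), -0.304090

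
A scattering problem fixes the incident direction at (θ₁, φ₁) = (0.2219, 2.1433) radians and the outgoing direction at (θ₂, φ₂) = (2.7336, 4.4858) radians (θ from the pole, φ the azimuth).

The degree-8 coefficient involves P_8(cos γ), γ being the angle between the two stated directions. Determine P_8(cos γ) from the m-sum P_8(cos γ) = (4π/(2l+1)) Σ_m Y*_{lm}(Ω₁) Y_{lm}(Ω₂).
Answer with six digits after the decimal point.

Expand P_8 via completeness: Σ_{m} conj(Y_{8,m}) at Ω₁ times Y_{8,m} at Ω₂ —
  m=-8: Y*=(-0.000000, -0.000003)  Y=(-0.000076, 0.000307)  product (0.000000, 0.000000)
  m=-7: Y*=(-0.000038, 0.000033)  Y=(-0.002929, -0.000045)  product (0.000000, -0.000000)
  m=-6: Y*=(0.000544, 0.000164)  Y=(-0.003584, -0.016712)  product (0.000001, -0.000010)
  m=-5: Y*=(-0.001272, -0.004439)  Y=(0.064068, -0.029994)  product (-0.000215, -0.000246)
  m=-4: Y*=(-0.018361, 0.020967)  Y=(0.130473, 0.166580)  product (-0.005888, -0.000323)
  m=-3: Y*=(0.121956, 0.018022)  Y=(-0.276412, 0.341978)  product (-0.039873, 0.036725)
  m=-2: Y*=(-0.155710, -0.343326)  Y=(-0.494095, -0.240615)  product (-0.005674, 0.207102)
  m=-1: Y*=(-0.367920, 0.570855)  Y=(0.040637, -0.176263)  product (0.085669, 0.088048)
  m=+0: Y*=(0.337798, -0.000000)  Y=(-0.443246, 0.000000)  product (-0.149727, 0.000000)
  m=+1: Y*=(0.367920, 0.570855)  Y=(-0.040637, -0.176263)  product (0.085669, -0.088048)
  m=+2: Y*=(-0.155710, 0.343326)  Y=(-0.494095, 0.240615)  product (-0.005674, -0.207102)
  m=+3: Y*=(-0.121956, 0.018022)  Y=(0.276412, 0.341978)  product (-0.039873, -0.036725)
  m=+4: Y*=(-0.018361, -0.020967)  Y=(0.130473, -0.166580)  product (-0.005888, 0.000323)
  m=+5: Y*=(0.001272, -0.004439)  Y=(-0.064068, -0.029994)  product (-0.000215, 0.000246)
  m=+6: Y*=(0.000544, -0.000164)  Y=(-0.003584, 0.016712)  product (0.000001, 0.000010)
  m=+7: Y*=(0.000038, 0.000033)  Y=(0.002929, -0.000045)  product (0.000000, 0.000000)
  m=+8: Y*=(-0.000000, 0.000003)  Y=(-0.000076, -0.000307)  product (0.000000, -0.000000)
Total Σ_m = (-0.081687, 0.000000). Multiply by 0.739198: (-0.060383, 0.000000). P_8(cos γ) = -0.060383

-0.060383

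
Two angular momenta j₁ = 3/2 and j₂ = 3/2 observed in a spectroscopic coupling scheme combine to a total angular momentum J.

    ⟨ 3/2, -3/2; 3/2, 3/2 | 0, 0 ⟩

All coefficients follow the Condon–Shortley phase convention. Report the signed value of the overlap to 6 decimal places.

√[1·3!0!0!/4! · 0!3!3!0!0!0!] = √(9)
  +(−1)^3/∏(3,0,0,0,0,0)! = -1/6  (running -1/6)
⟨..|..⟩ = √(9)·(-1/6) = -0.500000

−√(1/4) = -0.500000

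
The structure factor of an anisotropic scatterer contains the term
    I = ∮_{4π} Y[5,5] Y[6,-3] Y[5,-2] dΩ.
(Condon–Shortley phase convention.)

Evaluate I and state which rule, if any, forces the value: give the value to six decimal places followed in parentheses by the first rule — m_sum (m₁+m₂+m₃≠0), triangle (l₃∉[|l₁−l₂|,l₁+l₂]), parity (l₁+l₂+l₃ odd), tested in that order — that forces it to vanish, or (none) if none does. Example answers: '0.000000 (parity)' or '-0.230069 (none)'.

Checks pass: Σm=0; 16 even; l₃=5∈[1,11].
(2·5+1)(2·6+1)(2·5+1) = 1573
Δ: 6! 4! 6! / 17! → 1/28588560
sum: t=1:−1/345600 t=2:+1/13824 t=3:−1/5184 t=4:+1/13824 t=5:−1/345600 = -7/129600
3j²(5 6 5; 0 0 0) = Δ·Π!·Σ² = 80/7293  (sign +1)
sum: t=0:+1/622080 = 1/622080
3j²(5 6 5; 5 -3 -2) = Δ·Π!·Σ² = 105/4862  (sign -1)
combine: 4πI² = 1573·80/7293·105/4862 = 1400/3757
take √, sign -1: I = -0.17220212
No selection rule forces the value: the integral is nonzero (none).

-0.172202 (none)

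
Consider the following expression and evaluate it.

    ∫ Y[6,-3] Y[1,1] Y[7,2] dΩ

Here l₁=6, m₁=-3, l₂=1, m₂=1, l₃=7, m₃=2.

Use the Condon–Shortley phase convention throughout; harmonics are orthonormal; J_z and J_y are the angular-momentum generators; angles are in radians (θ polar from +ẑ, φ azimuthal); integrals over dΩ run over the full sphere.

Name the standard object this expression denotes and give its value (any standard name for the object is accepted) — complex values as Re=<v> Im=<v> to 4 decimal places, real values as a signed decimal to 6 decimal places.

Gaunt coefficient, +0.110647

This is a Gaunt coefficient — the integral of a triple product of spherical harmonics over the sphere.
Rules hold: Σm=0, L=14 even, 5≤7≤7.
N = 13·3·15 = 585
Δ = 0!·12!·2!/15! = 1/1365
Racah Σ t=0..0: t=0:+1/518400 = 1/518400
⇒ 3j(6 1 7; 0 0 0)² = 7/195, sgn -1
Racah Σ t=0..0: t=0:+1/4354560 = 1/4354560
⇒ 3j(6 1 7; -3 1 2)² = 2/273, sgn -1
4πI² = N·(3j₀)²·(3jₘ)² = 2/13
I = +1·√(0.153846/4π) = 0.11064668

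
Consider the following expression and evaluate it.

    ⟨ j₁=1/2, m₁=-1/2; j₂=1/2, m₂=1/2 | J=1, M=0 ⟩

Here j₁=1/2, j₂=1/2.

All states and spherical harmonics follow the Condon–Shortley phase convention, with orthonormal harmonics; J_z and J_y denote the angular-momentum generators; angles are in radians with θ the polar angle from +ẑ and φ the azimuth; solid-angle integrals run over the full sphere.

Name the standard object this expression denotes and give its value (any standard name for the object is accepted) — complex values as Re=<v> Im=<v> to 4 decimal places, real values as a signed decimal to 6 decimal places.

This is a Clebsch–Gordan (vector-coupling) coefficient.
√[3·0!1!1!/3! · 0!1!1!0!1!1!] = √(1/2)
  +(−1)^0/∏(0,0,1,1,0,0)! = 1  (running 1)
⟨..|..⟩ = √(1/2)·(1) = +0.707107

Clebsch–Gordan coefficient, +√(1/2) ≈ +0.707107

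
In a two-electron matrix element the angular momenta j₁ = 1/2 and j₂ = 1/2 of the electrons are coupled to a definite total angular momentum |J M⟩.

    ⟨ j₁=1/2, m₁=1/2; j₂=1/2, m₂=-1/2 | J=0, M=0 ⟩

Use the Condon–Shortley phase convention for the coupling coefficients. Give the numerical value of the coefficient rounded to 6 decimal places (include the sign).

+0.707107

triangle: 1!×0!×0!/2! = 1/2
(j±m)!: 1!×0!×0!×1!×0!×0! = 1
prefactor² = (2J+1)×Δ×N² = 1/2
  k=0: +1/(0!×1!×0!×0!×0!×0!) = 1
Σ = 1  ⇒  CG² = 1/2×1² = 1/2
CG = +√(1/2) = +0.707107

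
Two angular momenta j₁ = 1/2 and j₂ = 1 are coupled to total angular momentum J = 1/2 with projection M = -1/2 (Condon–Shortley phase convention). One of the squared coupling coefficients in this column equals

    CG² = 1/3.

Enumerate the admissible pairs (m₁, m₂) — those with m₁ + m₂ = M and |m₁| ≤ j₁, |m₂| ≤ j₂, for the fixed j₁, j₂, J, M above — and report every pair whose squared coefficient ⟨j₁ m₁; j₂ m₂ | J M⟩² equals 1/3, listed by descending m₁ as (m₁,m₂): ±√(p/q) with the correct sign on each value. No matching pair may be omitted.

Admissible pairs with m₁+m₂ = M = -1/2: (-1/2,0), (1/2,-1)
  (m₁,m₂)=(1/2,-1): CG² = 2/3, CG = +√(2/3)
  (m₁,m₂)=(-1/2,0): CG² = 1/3, CG = −√(1/3)   ← matches the target
Pairs with CG² = 1/3: (-1/2,0): −√(1/3)

(-1/2,0): −√(1/3)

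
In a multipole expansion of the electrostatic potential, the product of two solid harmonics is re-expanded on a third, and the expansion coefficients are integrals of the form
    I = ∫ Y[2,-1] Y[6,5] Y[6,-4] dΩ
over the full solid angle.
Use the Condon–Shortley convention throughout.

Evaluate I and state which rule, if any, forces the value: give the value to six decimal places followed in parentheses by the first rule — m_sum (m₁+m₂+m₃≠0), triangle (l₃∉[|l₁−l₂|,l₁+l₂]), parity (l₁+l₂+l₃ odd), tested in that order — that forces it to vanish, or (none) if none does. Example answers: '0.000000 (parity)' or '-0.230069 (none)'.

Rules hold: Σm=0, L=14 even, 4≤6≤8.
N = 5·13·13 = 845
Δ = 2!·2!·10!/15! = 1/90090
Racah Σ t=0..2: t=0:+1/69120 t=1:−1/14400 t=2:+1/69120 = -7/172800
⇒ 3j(2 6 6; 0 0 0)² = 14/715, sgn -1
Racah Σ t=1..2: t=1:−1/7257600 t=2:+1/725760 = 1/806400
⇒ 3j(2 6 6; -1 5 -4)² = 27/910, sgn +1
4πI² = N·(3j₀)²·(3jₘ)² = 27/55
I = -1·√(0.490909/4π) = -0.19764945
No selection rule forces the value: the integral is nonzero (none).

-0.197649 (none)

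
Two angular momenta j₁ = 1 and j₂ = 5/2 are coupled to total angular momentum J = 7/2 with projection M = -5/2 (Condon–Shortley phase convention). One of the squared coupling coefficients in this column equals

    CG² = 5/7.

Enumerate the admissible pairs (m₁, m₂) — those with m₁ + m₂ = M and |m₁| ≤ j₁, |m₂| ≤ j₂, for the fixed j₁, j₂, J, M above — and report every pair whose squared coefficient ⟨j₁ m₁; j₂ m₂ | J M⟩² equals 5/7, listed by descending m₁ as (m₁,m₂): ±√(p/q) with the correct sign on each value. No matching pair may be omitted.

(-1,-3/2): +√(5/7)

Admissible pairs with m₁+m₂ = M = -5/2: (-1,-3/2), (0,-5/2)
  (m₁,m₂)=(0,-5/2): CG² = 2/7, CG = +√(2/7)
  (m₁,m₂)=(-1,-3/2): CG² = 5/7, CG = +√(5/7)   ← matches the target
Pairs with CG² = 5/7: (-1,-3/2): +√(5/7)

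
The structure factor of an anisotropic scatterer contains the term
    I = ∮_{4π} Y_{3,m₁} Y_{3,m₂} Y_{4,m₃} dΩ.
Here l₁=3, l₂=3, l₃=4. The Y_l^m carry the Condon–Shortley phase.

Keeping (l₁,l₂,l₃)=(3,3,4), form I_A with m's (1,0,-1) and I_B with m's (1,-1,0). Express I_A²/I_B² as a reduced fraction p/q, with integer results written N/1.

15/1

Shared (l₁,l₂,l₃)=(3,3,4): N and (l;000)² cancel in I_A²/I_B².
A: Δ = 2!·4!·4!/11! = 1/34650; Racah Σ t=0..2: t=0:+1/48 t=1:−1/24 t=2:+1/288 = -5/288; ⇒ 3j(3 3 4; 1 0 -1)² = 5/462, sgn +1
B: Δ = 2!·4!·4!/11! = 1/34650; Racah Σ t=0..2: t=0:+1/32 t=1:−1/36 t=2:+1/1152 = 5/1152; ⇒ 3j(3 3 4; 1 -1 0)² = 1/1386, sgn +1
I_A²/I_B² = (5/462)/(1/1386) = 15/1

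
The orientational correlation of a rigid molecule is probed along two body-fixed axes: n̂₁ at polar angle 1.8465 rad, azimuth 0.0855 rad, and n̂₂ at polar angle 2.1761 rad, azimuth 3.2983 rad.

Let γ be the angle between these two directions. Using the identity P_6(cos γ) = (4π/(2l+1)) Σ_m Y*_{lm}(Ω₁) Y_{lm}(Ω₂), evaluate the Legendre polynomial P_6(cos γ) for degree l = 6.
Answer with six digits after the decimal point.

Expand P_6 via completeness: Σ_{m} conj(Y_{6,m}) at Ω₁ times Y_{6,m} at Ω₂ —
  [-6]  conj(Y_{6,-6})(Ω₁) = 0.33409 + 0.18819j ; Y_{6,-6}(Ω₂) = 0.08807 - 0.12066j ; Δ = 0.05213 - 0.02373j
  [-5]  conj(Y_{6,-5})(Ω₁) = -0.34197 - 0.15580j ; Y_{6,-5}(Ω₂) = 0.25366 - 0.25272j ; Δ = -0.12612 + 0.04690j
  [-4]  conj(Y_{6,-4})(Ω₁) = -0.05326 - 0.01896j ; Y_{6,-4}(Ω₂) = 0.33846 - 0.24514j ; Δ = -0.02267 + 0.00664j
  [-3]  conj(Y_{6,-3})(Ω₁) = 0.33387 + 0.08757j ; Y_{6,-3}(Ω₂) = 0.10318 - 0.05243j ; Δ = 0.03904 - 0.00847j
  [-2]  conj(Y_{6,-2})(Ω₁) = -0.04537 - 0.00783j ; Y_{6,-2}(Ω₂) = -0.28673 + 0.09293j ; Δ = 0.01374 - 0.00197j
  [-1]  conj(Y_{6,-1})(Ω₁) = -0.31805 - 0.02726j ; Y_{6,-1}(Ω₂) = -0.23874 + 0.03772j ; Δ = 0.07696 - 0.00549j
  [+0]  conj(Y_{6,0})(Ω₁) = 0.07280 + 0.00000j ; Y_{6,0}(Ω₂) = 0.24254 + 0.00000j ; Δ = 0.01766 + 0.00000j
  [+1]  conj(Y_{6,1})(Ω₁) = 0.31805 - 0.02726j ; Y_{6,1}(Ω₂) = 0.23874 + 0.03772j ; Δ = 0.07696 + 0.00549j
  [+2]  conj(Y_{6,2})(Ω₁) = -0.04537 + 0.00783j ; Y_{6,2}(Ω₂) = -0.28673 - 0.09293j ; Δ = 0.01374 + 0.00197j
  [+3]  conj(Y_{6,3})(Ω₁) = -0.33387 + 0.08757j ; Y_{6,3}(Ω₂) = -0.10318 - 0.05243j ; Δ = 0.03904 + 0.00847j
  [+4]  conj(Y_{6,4})(Ω₁) = -0.05326 + 0.01896j ; Y_{6,4}(Ω₂) = 0.33846 + 0.24514j ; Δ = -0.02267 - 0.00664j
  [+5]  conj(Y_{6,5})(Ω₁) = 0.34197 - 0.15580j ; Y_{6,5}(Ω₂) = -0.25366 - 0.25272j ; Δ = -0.12612 - 0.04690j
  [+6]  conj(Y_{6,6})(Ω₁) = 0.33409 - 0.18819j ; Y_{6,6}(Ω₂) = 0.08807 + 0.12066j ; Δ = 0.05213 + 0.02373j
Σ over m = 0.08381 + 0.00000j; ×(4π/13) → 0.08101 + 0.00000j. Real part: 0.081014

0.081014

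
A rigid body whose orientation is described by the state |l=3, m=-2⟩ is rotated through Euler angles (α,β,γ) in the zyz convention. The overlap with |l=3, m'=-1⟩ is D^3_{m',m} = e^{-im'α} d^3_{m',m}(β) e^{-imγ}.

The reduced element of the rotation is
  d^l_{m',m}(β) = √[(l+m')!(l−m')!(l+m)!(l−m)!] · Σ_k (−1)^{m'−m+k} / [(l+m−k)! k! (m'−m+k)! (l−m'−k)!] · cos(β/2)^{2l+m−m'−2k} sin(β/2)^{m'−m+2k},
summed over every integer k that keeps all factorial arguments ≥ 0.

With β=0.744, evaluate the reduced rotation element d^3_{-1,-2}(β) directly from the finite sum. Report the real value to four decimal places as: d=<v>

d=-0.5610

d^3_{-1,-2}(β=0.7440) via the finite sum:
c=cos(0.744000/2)=0.931602, s=sin(0.744000/2)=0.363479; N=√[2·24·1·120]=75.894664
k: max(0,(-2)−(-1))=0 … min(3+(-2),3−(-1))=1
  k=0: (−1)^1·75.8947/(24)·0.9316^5·0.3635^1 = -0.806552
  k=1: (−1)^2·75.8947/(12)·0.9316^3·0.3635^3 = +0.245562
d^3_{-1,-2}(0.7440) = -0.806552 +0.245562 = -0.560990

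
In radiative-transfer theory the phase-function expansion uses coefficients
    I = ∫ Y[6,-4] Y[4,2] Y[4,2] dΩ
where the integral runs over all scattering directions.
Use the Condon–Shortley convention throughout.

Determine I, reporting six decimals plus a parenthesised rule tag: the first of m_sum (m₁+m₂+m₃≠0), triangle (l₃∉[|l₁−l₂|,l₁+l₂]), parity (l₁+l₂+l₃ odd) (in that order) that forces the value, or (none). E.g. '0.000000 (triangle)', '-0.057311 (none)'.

0.159678 (none)

Rules hold: Σm=0, L=14 even, 2≤4≤10.
N = 13·9·9 = 1053
Δ = 6!·6!·2!/15! = 1/1261260
Racah Σ t=2..4: t=2:+1/4608 t=3:−1/1296 t=4:+1/4608 = -7/20736
⇒ 3j(6 4 4; 0 0 0)² = 20/1287, sgn -1
Racah Σ t=4..6: t=4:+1/69120 t=5:−1/14400 t=6:+1/69120 = -7/172800
⇒ 3j(6 4 4; -4 2 2)² = 14/715, sgn -1
4πI² = N·(3j₀)²·(3jₘ)² = 504/1573
I = +1·√(0.320407/4π) = 0.15967833
No selection rule forces the value: the integral is nonzero (none).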